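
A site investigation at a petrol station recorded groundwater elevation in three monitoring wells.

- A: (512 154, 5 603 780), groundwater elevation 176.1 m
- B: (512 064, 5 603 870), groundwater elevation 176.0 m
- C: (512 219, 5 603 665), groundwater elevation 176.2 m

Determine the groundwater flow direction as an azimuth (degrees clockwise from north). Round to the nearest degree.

Three-point gradient (reference A): Δ to B = (-90, 90, -0.1), Δ to C = (65, -115, +0.1).
∂h/∂x = +0.0005556, ∂h/∂y = -0.0005556 (det = 4500).
Flow direction (−∇h) has components (-0.0005556 E, +0.0005556 N).
Azimuth = atan2(E, N) = atan2(-0.0005556, +0.0005556) = 315.0° ≈ 315°.

315°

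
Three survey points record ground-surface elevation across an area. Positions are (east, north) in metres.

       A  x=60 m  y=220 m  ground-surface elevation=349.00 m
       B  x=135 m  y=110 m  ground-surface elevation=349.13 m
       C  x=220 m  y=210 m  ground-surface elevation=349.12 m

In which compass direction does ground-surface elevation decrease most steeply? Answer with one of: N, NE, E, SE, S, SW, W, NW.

NW

Three-point gradient (reference A): Δ to B = (75, -110, +0.13), Δ to C = (160, -10, +0.12).
∂z/∂x = +0.0007062, ∂z/∂y = -0.0007003 (det = 16850).
Steepest decrease is along −∇f = (-0.0007062 E, +0.0007003 N) → northwest.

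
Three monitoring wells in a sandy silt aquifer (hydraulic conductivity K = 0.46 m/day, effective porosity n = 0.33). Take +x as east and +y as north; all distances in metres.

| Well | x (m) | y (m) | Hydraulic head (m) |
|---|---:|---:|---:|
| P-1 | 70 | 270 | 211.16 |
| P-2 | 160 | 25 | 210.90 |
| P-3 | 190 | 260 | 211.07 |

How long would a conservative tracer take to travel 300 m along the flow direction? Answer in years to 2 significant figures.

560 years

Differences from P-1: to P-2 (Δx, Δy, Δh) = (90, -245, -0.26); to P-3 = (120, -10, -0.09).
Solve a·Δx + b·Δy = Δh: det = 90·(-10) − 120·(-245) = 28500.
∂h/∂x = [(-0.26)·(-10) − (-0.09)·(-245)] / 28500 = -0.0006825
∂h/∂y = [90·(-0.09) − 120·(-0.26)] / 28500 = +0.0008105
|∇h| = √(-0.0006825² + 0.0008105²) = 0.00106
Seepage velocity v = K·i/n = 0.46 × 0.00106 / 0.33 = 0.001478 m/day.
t = 300 / 0.001478 = 2.03e+05 days = 556 years.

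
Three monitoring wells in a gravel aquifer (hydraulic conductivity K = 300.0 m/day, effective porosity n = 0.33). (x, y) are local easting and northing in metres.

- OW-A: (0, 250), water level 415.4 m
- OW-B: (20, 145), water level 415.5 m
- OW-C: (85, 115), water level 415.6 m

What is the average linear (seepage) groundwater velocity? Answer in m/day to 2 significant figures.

Three-point gradient (reference OW-A): Δ to OW-B = (20, -105, +0.1), Δ to OW-C = (85, -135, +0.2).
∂h/∂x = +0.001205, ∂h/∂y = -0.0007229 (det = 6225).
|∇h| = √(0.001205² + -0.0007229²) = 0.001405
Seepage velocity v = K·i/n = 300.0 × 0.001405 / 0.33 = 1.277 m/day.

1.3 m/day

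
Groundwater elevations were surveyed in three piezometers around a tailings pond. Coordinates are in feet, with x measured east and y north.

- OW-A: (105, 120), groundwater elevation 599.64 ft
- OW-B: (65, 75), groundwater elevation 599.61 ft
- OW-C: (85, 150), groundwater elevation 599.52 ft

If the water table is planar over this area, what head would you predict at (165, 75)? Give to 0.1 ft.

599.9 ft

With h = a·x + b·y + c and OW-A as origin, the differences give:
  (-40)·a + (-45)·b = -0.03
  (-20)·a + 30·b = -0.12
Eliminate b (×30 and ×(-45), subtract): -2100·a = -6.300 → a = ∂h/∂x = +0.003000
Back-substitute: b = ∂h/∂y = -0.002000.
h(165, 75) = 599.64 + (+0.003000)·(60) + (-0.002000)·(-45) = 599.64 +0.180 +0.090 = 599.910 ft.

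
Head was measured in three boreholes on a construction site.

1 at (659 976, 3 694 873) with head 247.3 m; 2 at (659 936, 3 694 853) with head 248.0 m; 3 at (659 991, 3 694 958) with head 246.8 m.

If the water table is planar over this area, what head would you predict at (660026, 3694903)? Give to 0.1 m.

Differences from 1: to 2 (Δx, Δy, Δh) = (-40, -20, +0.7); to 3 = (15, 85, -0.5).
Solve a·Δx + b·Δy = Δh: det = (-40)·85 − 15·(-20) = -3100.
∂h/∂x = [(+0.7)·85 − (-0.5)·(-20)] / -3100 = -0.01597
∂h/∂y = [(-40)·(-0.5) − 15·(+0.7)] / -3100 = -0.003065
h(660026, 3694903) = 247.3 + (-0.01597)·(50) + (-0.003065)·(30) = 247.3 -0.798 -0.092 = 246.410 m.

246.4 m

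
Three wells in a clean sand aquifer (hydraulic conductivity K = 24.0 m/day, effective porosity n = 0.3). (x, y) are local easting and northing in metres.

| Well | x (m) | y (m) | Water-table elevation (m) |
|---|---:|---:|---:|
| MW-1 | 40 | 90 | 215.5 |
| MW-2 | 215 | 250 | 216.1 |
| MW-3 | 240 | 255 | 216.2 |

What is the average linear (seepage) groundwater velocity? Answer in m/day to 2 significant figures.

0.34 m/day

Three-point gradient (reference MW-1): Δ to MW-2 = (175, 160, +0.6), Δ to MW-3 = (200, 165, +0.7).
∂h/∂x = +0.004160, ∂h/∂y = -0.0008000 (det = -3125).
|∇h| = √(0.004160² + -0.0008000²) = 0.004236
Seepage velocity v = K·i/n = 24.0 × 0.004236 / 0.3 = 0.3389 m/day.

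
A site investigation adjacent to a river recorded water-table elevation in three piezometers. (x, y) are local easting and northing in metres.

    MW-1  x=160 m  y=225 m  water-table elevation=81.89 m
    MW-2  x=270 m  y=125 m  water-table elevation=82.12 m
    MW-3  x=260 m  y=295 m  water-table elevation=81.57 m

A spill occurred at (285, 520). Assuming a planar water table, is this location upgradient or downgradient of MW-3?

downgradient

Three-point gradient (reference MW-1): Δ to MW-2 = (110, -100, +0.23), Δ to MW-3 = (100, 70, -0.32).
∂h/∂x = -0.0008983, ∂h/∂y = -0.003288 (det = 17700).
Head at (285, 520) = 81.89 + (-0.0008983)·(125) + (-0.003288)·(295) = 80.81 m.
That is lower than the 81.57 m at MW-3, so the point is downgradient.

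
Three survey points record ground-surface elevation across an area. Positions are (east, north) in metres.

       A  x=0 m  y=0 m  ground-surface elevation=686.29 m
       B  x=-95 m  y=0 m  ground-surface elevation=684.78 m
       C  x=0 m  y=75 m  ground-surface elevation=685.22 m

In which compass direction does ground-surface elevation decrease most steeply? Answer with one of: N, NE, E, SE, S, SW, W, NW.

NW

∂z/∂x = (684.78 − 686.29) / (-95 − 0) = +0.01589
∂z/∂y = (685.22 − 686.29) / (75 − 0) = -0.01427
Steepest decrease is along −∇f = (-0.01589 E, +0.01427 N) → northwest.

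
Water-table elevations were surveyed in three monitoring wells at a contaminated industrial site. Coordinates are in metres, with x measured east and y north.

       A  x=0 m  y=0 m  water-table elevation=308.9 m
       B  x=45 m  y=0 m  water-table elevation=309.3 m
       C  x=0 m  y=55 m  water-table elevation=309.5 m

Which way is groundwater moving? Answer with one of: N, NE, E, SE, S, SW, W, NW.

∂h/∂x = (309.3 − 308.9) / (45 − 0) = +0.008889
∂h/∂y = (309.5 − 308.9) / (55 − 0) = +0.01091
Flow = −∇h = (-0.008889 east, -0.01091 north), which points southwest.

SW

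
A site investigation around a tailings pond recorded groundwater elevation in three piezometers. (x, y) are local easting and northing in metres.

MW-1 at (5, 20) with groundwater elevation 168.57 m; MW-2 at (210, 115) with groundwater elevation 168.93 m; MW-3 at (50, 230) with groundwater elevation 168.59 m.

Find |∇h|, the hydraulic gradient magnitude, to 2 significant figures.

Differences from MW-1: to MW-2 (Δx, Δy, Δh) = (205, 95, +0.36); to MW-3 = (45, 210, +0.02).
Solve a·Δx + b·Δy = Δh: det = 205·210 − 45·95 = 38775.
∂h/∂x = [(+0.36)·210 − (+0.02)·95] / 38775 = +0.001901
∂h/∂y = [205·(+0.02) − 45·(+0.36)] / 38775 = -0.0003121
|∇h| = √(0.001901² + -0.0003121²) = 0.001926

0.0019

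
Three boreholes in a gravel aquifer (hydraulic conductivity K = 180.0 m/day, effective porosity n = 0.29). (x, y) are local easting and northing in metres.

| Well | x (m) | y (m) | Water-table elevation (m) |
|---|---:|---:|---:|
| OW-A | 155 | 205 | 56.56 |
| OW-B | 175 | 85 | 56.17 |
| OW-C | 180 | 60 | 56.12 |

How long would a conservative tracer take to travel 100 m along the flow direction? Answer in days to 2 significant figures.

4.2 days

Taking OW-A as reference: OW-B−OW-A = (20, -120, -0.39); OW-C−OW-A = (25, -145, -0.44).
Determinant of the coordinate differences = 20·(-145) − 25·(-120) = 100.
∂h/∂x = [(-0.39)·(-145) − (-0.44)·(-120)] / 100 = +0.03750
∂h/∂y = [20·(-0.44) − 25·(-0.39)] / 100 = +0.009500
|∇h| = √(0.03750² + 0.009500²) = 0.03868
Seepage velocity v = K·i/n = 180.0 × 0.03868 / 0.29 = 24.01 m/day.
t = 100 / 24.01 = 4.165 days.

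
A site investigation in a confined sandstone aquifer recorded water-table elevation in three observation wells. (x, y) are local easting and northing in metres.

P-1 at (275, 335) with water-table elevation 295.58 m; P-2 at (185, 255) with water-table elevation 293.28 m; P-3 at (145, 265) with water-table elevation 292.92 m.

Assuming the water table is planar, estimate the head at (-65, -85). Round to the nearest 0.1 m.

With h = a·x + b·y + c and P-1 as origin, the differences give:
  (-90)·a + (-80)·b = -2.30
  (-130)·a + (-70)·b = -2.66
Eliminate b (×(-70) and ×(-80), subtract): -4100·a = -51.800 → a = ∂h/∂x = +0.01263
Back-substitute: b = ∂h/∂y = +0.01454.
h(-65, -85) = 295.58 + (+0.01263)·(-340) + (+0.01454)·(-420) = 295.58 -4.296 -6.105 = 285.179 m.

285.2 m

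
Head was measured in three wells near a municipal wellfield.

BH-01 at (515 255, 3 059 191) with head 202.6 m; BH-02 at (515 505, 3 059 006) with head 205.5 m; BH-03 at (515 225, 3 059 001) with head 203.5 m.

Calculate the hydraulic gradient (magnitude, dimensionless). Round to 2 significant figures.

0.0093

Differences from BH-01: to BH-02 (Δx, Δy, Δh) = (250, -185, +2.9); to BH-03 = (-30, -190, +0.9).
Solve a·Δx + b·Δy = Δh: det = 250·(-190) − (-30)·(-185) = -53050.
∂h/∂x = [(+2.9)·(-190) − (+0.9)·(-185)] / -53050 = +0.007248
∂h/∂y = [250·(+0.9) − (-30)·(+2.9)] / -53050 = -0.005881
|∇h| = √(0.007248² + -0.005881²) = 0.009334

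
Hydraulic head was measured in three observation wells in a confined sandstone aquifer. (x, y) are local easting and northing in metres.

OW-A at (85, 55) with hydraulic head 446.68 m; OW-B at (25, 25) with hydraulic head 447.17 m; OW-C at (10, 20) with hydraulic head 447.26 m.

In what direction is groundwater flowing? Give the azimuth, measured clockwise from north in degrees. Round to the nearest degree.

007°

Differences from OW-A: to OW-B (Δx, Δy, Δh) = (-60, -30, +0.49); to OW-C = (-75, -35, +0.58).
Solve a·Δx + b·Δy = Δh: det = (-60)·(-35) − (-75)·(-30) = -150.
∂h/∂x = [(+0.49)·(-35) − (+0.58)·(-30)] / -150 = -0.001667
∂h/∂y = [(-60)·(+0.58) − (-75)·(+0.49)] / -150 = -0.01300
Flow direction (−∇h) has components (+0.001667 E, +0.01300 N).
Azimuth = atan2(E, N) = atan2(+0.001667, +0.01300) = 7.3° ≈ 007°.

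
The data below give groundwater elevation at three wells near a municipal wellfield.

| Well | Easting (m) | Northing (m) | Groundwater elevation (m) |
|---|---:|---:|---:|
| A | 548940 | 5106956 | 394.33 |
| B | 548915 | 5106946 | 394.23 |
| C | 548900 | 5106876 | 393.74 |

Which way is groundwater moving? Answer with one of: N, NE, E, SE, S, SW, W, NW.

S

Differences from A: to B (Δx, Δy, Δh) = (-25, -10, -0.10); to C = (-40, -80, -0.59).
Determinant of the coordinate differences = (-25)·(-80) − (-40)·(-10) = 1600.
∂h/∂x = [(-0.10)·(-80) − (-0.59)·(-10)] / 1600 = +0.001312
∂h/∂y = [(-25)·(-0.59) − (-40)·(-0.10)] / 1600 = +0.006719
Flow = −∇h = (-0.001312 east, -0.006719 north), which points south.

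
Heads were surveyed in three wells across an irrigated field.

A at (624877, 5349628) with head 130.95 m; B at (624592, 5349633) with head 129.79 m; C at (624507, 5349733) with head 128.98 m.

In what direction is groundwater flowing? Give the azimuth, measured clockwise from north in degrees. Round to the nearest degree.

320°

With h = a·x + b·y + c and A as origin, the differences give:
  (-285)·a + 5·b = -1.16
  (-370)·a + 105·b = -1.97
Eliminate b (×105 and ×5, subtract): -28075·a = -111.950 → a = ∂h/∂x = +0.003988
Back-substitute: b = ∂h/∂y = -0.004711.
Flow direction (−∇h) has components (-0.003988 E, +0.004711 N).
Azimuth = atan2(E, N) = atan2(-0.003988, +0.004711) = 319.8° ≈ 320°.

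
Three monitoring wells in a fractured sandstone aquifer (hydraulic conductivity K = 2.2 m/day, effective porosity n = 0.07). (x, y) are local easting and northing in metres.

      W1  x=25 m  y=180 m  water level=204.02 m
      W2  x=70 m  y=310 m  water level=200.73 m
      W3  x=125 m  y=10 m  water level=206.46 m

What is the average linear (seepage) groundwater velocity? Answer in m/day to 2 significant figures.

0.76 m/day

With h = a·x + b·y + c and W1 as origin, the differences give:
  45·a + 130·b = -3.29
  100·a + (-170)·b = +2.44
Eliminate b (×(-170) and ×130, subtract): -20650·a = 242.100 → a = ∂h/∂x = -0.01172
Back-substitute: b = ∂h/∂y = -0.02125.
|∇h| = √(-0.01172² + -0.02125²) = 0.02427
Seepage velocity v = K·i/n = 2.2 × 0.02427 / 0.07 = 0.7628 m/day.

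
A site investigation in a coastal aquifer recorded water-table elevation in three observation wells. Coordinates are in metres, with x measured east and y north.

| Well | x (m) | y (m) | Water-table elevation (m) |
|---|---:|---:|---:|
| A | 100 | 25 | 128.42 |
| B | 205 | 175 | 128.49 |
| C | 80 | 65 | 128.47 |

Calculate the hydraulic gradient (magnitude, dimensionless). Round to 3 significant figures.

0.00113

With h = a·x + b·y + c and A as origin, the differences give:
  105·a + 150·b = +0.07
  (-20)·a + 40·b = +0.05
Eliminate b (×40 and ×150, subtract): 7200·a = -4.700 → a = ∂h/∂x = -0.0006528
Back-substitute: b = ∂h/∂y = +0.0009236.
|∇h| = √(-0.0006528² + 0.0009236²) = 0.001131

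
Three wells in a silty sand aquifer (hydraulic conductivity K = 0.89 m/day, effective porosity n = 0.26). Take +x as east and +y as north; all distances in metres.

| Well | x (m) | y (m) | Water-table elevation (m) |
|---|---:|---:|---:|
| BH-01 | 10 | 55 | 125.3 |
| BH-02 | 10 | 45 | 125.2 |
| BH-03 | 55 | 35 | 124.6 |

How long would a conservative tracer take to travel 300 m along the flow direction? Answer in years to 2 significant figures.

Taking BH-01 as reference: BH-02−BH-01 = (0, -10, -0.1); BH-03−BH-01 = (45, -20, -0.7).
Determinant of the coordinate differences = 0·(-20) − 45·(-10) = 450.
∂h/∂x = [(-0.1)·(-20) − (-0.7)·(-10)] / 450 = -0.01111
∂h/∂y = [0·(-0.7) − 45·(-0.1)] / 450 = +0.010000
|∇h| = √(-0.01111² + 0.010000²) = 0.01495
Seepage velocity v = K·i/n = 0.89 × 0.01495 / 0.26 = 0.05117 m/day.
t = 300 / 0.05117 = 5863 days = 16.1 years.

16 years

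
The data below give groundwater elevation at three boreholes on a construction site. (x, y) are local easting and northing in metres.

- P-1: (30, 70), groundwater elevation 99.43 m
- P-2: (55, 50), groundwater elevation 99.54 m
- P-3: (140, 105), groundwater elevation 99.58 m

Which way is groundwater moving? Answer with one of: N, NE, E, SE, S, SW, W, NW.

Differences from P-1: to P-2 (Δx, Δy, Δh) = (25, -20, +0.11); to P-3 = (110, 35, +0.15).
Solve a·Δx + b·Δy = Δh: det = 25·35 − 110·(-20) = 3075.
∂h/∂x = [(+0.11)·35 − (+0.15)·(-20)] / 3075 = +0.002228
∂h/∂y = [25·(+0.15) − 110·(+0.11)] / 3075 = -0.002715
Flow = −∇h = (-0.002228 east, +0.002715 north), which points northwest.

NW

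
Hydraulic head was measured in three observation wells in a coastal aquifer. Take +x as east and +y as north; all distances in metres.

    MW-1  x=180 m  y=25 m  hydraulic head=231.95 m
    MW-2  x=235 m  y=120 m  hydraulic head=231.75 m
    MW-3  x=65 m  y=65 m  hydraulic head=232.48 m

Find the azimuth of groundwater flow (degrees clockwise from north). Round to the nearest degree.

096°

Differences from MW-1: to MW-2 (Δx, Δy, Δh) = (55, 95, -0.20); to MW-3 = (-115, 40, +0.53).
Solve a·Δx + b·Δy = Δh: det = 55·40 − (-115)·95 = 13125.
∂h/∂x = [(-0.20)·40 − (+0.53)·95] / 13125 = -0.004446
∂h/∂y = [55·(+0.53) − (-115)·(-0.20)] / 13125 = +0.0004686
Flow direction (−∇h) has components (+0.004446 E, -0.0004686 N).
Azimuth = atan2(E, N) = atan2(+0.004446, -0.0004686) = 96.0° ≈ 096°.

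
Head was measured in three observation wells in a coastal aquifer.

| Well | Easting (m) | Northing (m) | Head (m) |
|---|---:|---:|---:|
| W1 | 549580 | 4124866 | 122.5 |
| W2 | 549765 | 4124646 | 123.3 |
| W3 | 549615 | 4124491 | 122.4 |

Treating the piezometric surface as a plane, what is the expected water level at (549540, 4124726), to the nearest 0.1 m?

With h = a·x + b·y + c and W1 as origin, the differences give:
  185·a + (-220)·b = +0.8
  35·a + (-375)·b = -0.1
Eliminate b (×(-375) and ×(-220), subtract): -61675·a = -322.00 → a = ∂h/∂x = +0.005221
Back-substitute: b = ∂h/∂y = +0.0007540.
h(549540, 4124726) = 122.5 + (+0.005221)·(-40) + (+0.0007540)·(-140) = 122.5 -0.209 -0.106 = 122.186 m.

122.2 m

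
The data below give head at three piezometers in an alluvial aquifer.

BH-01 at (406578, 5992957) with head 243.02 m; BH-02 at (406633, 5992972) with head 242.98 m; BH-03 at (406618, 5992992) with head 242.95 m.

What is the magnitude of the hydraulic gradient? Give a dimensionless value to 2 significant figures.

With h = a·x + b·y + c and BH-01 as origin, the differences give:
  55·a + 15·b = -0.04
  40·a + 35·b = -0.07
Eliminate b (×35 and ×15, subtract): 1325·a = -0.350 → a = ∂h/∂x = -0.0002642
Back-substitute: b = ∂h/∂y = -0.001698.
|∇h| = √(-0.0002642² + -0.001698²) = 0.001718

0.0017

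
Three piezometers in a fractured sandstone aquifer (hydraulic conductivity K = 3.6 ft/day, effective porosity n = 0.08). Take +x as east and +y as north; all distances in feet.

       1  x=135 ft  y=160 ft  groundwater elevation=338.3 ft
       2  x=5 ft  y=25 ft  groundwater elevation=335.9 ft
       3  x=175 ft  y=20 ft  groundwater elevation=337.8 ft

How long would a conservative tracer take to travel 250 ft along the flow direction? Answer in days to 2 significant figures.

Differences from 1: to 2 (Δx, Δy, Δh) = (-130, -135, -2.4); to 3 = (40, -140, -0.5).
Solve a·Δx + b·Δy = Δh: det = (-130)·(-140) − 40·(-135) = 23600.
∂h/∂x = [(-2.4)·(-140) − (-0.5)·(-135)] / 23600 = +0.01138
∂h/∂y = [(-130)·(-0.5) − 40·(-2.4)] / 23600 = +0.006822
|∇h| = √(0.01138² + 0.006822²) = 0.01327
Seepage velocity v = K·i/n = 3.6 × 0.01327 / 0.08 = 0.5971 ft/day.
t = 250 / 0.5971 = 418.7 days.

420 days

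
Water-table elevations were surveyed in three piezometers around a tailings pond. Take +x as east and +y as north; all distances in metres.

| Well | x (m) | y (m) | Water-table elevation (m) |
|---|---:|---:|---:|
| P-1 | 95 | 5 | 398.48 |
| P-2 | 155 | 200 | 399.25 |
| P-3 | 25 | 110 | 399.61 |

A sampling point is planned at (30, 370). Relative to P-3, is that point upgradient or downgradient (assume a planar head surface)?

upgradient

Three-point gradient (reference P-1): Δ to P-2 = (60, 195, +0.77), Δ to P-3 = (-70, 105, +1.13).
∂h/∂x = -0.006992, ∂h/∂y = +0.006100 (det = 19950).
Head at (30, 370) = 398.48 + (-0.006992)·(-65) + (+0.006100)·(365) = 401.16 m.
That is higher than the 399.61 m at P-3, so the point is upgradient.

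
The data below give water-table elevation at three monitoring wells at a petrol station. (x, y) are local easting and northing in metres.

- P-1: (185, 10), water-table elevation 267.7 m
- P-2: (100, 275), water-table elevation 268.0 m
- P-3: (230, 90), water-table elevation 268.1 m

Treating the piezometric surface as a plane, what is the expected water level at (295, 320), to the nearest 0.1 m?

269.0 m

With h = a·x + b·y + c and P-1 as origin, the differences give:
  (-85)·a + 265·b = +0.3
  45·a + 80·b = +0.4
Eliminate b (×80 and ×265, subtract): -18725·a = -82.00 → a = ∂h/∂x = +0.004379
Back-substitute: b = ∂h/∂y = +0.002537.
h(295, 320) = 267.7 + (+0.004379)·(110) + (+0.002537)·(310) = 267.7 +0.482 +0.786 = 268.968 m.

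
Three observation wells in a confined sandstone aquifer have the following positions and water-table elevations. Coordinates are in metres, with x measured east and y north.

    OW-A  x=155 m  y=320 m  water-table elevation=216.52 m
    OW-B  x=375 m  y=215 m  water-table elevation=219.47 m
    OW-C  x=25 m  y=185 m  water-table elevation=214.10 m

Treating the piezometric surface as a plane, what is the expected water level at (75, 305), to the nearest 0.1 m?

215.3 m

With h = a·x + b·y + c and OW-A as origin, the differences give:
  220·a + (-105)·b = +2.95
  (-130)·a + (-135)·b = -2.42
Eliminate b (×(-135) and ×(-105), subtract): -43350·a = -652.350 → a = ∂h/∂x = +0.01505
Back-substitute: b = ∂h/∂y = +0.003435.
h(75, 305) = 216.52 + (+0.01505)·(-80) + (+0.003435)·(-15) = 216.52 -1.204 -0.052 = 215.265 m.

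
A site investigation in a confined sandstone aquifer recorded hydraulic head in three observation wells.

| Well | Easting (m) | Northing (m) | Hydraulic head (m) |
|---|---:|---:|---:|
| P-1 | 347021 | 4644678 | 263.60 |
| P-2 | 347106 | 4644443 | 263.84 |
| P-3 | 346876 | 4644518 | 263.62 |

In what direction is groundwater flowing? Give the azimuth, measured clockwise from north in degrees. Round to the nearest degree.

Taking P-1 as reference: P-2−P-1 = (85, -235, +0.24); P-3−P-1 = (-145, -160, +0.02).
Determinant of the coordinate differences = 85·(-160) − (-145)·(-235) = -47675.
∂h/∂x = [(+0.24)·(-160) − (+0.02)·(-235)] / -47675 = +0.0007069
∂h/∂y = [85·(+0.02) − (-145)·(+0.24)] / -47675 = -0.0007656
Flow direction (−∇h) has components (-0.0007069 E, +0.0007656 N).
Azimuth = atan2(E, N) = atan2(-0.0007069, +0.0007656) = 317.3° ≈ 317°.

317°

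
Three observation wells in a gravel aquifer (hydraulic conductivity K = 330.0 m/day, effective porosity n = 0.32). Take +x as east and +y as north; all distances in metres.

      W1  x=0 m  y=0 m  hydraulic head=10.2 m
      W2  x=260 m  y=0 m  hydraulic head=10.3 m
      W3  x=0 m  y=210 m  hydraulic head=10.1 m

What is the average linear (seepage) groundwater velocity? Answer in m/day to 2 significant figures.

0.63 m/day

∂h/∂x = (10.3 − 10.2) / (260 − 0) = +0.0003846
∂h/∂y = (10.1 − 10.2) / (210 − 0) = -0.0004762
|∇h| = √(0.0003846² + -0.0004762²) = 0.0006121
Seepage velocity v = K·i/n = 330.0 × 0.0006121 / 0.32 = 0.6312 m/day.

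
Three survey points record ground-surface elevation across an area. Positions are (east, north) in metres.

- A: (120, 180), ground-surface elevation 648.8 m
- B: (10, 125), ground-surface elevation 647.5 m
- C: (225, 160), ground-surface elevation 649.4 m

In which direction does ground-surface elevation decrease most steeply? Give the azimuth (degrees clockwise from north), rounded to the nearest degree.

With z = a·x + b·y + c and A as origin, the differences give:
  (-110)·a + (-55)·b = -1.3
  105·a + (-20)·b = +0.6
Eliminate b (×(-20) and ×(-55), subtract): 7975·a = 59.00 → a = ∂z/∂x = +0.007398
Back-substitute: b = ∂z/∂y = +0.008840.
Steepest decrease is along −∇f: components (-0.007398 E, -0.008840 N).
Azimuth = atan2(-0.007398, -0.008840) = 219.9° ≈ 220°.

220°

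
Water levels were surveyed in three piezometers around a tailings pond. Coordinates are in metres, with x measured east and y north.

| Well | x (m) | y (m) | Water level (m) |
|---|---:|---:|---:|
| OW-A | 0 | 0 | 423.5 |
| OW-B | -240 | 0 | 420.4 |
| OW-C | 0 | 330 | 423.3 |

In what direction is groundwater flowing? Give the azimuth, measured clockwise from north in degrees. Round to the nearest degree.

∂h/∂x = (420.4 − 423.5) / (-240 − 0) = +0.01292
∂h/∂y = (423.3 − 423.5) / (330 − 0) = -0.0006061
Flow direction (−∇h) has components (-0.01292 E, +0.0006061 N).
Azimuth = atan2(E, N) = atan2(-0.01292, +0.0006061) = 272.7° ≈ 273°.

273°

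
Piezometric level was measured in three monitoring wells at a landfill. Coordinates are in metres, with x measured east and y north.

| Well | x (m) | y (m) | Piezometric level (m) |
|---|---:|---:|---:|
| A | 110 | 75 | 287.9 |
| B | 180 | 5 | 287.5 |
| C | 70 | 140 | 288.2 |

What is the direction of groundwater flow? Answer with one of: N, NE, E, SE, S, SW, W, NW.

Taking A as reference: B−A = (70, -70, -0.4); C−A = (-40, 65, +0.3).
Determinant of the coordinate differences = 70·65 − (-40)·(-70) = 1750.
∂h/∂x = [(-0.4)·65 − (+0.3)·(-70)] / 1750 = -0.002857
∂h/∂y = [70·(+0.3) − (-40)·(-0.4)] / 1750 = +0.002857
Flow = −∇h = (+0.002857 east, -0.002857 north), which points southeast.

SE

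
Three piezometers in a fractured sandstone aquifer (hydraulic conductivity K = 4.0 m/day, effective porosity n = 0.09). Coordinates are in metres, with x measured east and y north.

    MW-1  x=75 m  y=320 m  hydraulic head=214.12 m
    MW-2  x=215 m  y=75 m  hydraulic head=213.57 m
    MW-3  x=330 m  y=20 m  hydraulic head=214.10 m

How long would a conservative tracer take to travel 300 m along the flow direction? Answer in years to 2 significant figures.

1.8 years

Taking MW-1 as reference: MW-2−MW-1 = (140, -245, -0.55); MW-3−MW-1 = (255, -300, -0.02).
Determinant of the coordinate differences = 140·(-300) − 255·(-245) = 20475.
∂h/∂x = [(-0.55)·(-300) − (-0.02)·(-245)] / 20475 = +0.007819
∂h/∂y = [140·(-0.02) − 255·(-0.55)] / 20475 = +0.006713
|∇h| = √(0.007819² + 0.006713²) = 0.01031
Seepage velocity v = K·i/n = 4.0 × 0.01031 / 0.09 = 0.4582 m/day.
t = 300 / 0.4582 = 654.7 days = 1.79 years.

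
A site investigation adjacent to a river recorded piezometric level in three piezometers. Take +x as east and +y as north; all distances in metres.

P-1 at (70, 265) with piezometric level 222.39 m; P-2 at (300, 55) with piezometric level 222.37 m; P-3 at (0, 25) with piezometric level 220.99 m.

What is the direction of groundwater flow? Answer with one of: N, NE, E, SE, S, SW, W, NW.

Taking P-1 as reference: P-2−P-1 = (230, -210, -0.02); P-3−P-1 = (-70, -240, -1.40).
Determinant of the coordinate differences = 230·(-240) − (-70)·(-210) = -69900.
∂h/∂x = [(-0.02)·(-240) − (-1.40)·(-210)] / -69900 = +0.004137
∂h/∂y = [230·(-1.40) − (-70)·(-0.02)] / -69900 = +0.004627
Flow = −∇h = (-0.004137 east, -0.004627 north), which points southwest.

SW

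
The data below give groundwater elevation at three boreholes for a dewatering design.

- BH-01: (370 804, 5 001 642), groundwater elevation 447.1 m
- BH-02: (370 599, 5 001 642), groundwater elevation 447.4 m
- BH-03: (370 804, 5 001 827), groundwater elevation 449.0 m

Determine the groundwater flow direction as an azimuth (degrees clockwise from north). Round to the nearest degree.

172°

∂h/∂x = (447.4 − 447.1) / (370599 − 370804) = -0.001463
∂h/∂y = (449.0 − 447.1) / (5001827 − 5001642) = +0.01027
Flow direction (−∇h) has components (+0.001463 E, -0.01027 N).
Azimuth = atan2(E, N) = atan2(+0.001463, -0.01027) = 171.9° ≈ 172°.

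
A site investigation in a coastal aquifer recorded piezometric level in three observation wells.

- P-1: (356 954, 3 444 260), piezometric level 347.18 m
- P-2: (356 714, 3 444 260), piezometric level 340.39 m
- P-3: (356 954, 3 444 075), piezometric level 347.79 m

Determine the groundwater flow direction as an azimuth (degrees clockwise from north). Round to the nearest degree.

277°

∂h/∂x = (340.39 − 347.18) / (356714 − 356954) = +0.02829
∂h/∂y = (347.79 − 347.18) / (3444075 − 3444260) = -0.003297
Flow direction (−∇h) has components (-0.02829 E, +0.003297 N).
Azimuth = atan2(E, N) = atan2(-0.02829, +0.003297) = 276.6° ≈ 277°.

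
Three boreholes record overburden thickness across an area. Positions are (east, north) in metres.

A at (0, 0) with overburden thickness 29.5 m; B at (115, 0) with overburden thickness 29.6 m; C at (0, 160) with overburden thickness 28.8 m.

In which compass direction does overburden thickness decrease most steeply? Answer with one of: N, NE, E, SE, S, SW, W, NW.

N

∂d/∂x = (29.6 − 29.5) / (115 − 0) = +0.0008696
∂d/∂y = (28.8 − 29.5) / (160 − 0) = -0.004375
Steepest decrease is along −∇f = (-0.0008696 E, +0.004375 N) → north.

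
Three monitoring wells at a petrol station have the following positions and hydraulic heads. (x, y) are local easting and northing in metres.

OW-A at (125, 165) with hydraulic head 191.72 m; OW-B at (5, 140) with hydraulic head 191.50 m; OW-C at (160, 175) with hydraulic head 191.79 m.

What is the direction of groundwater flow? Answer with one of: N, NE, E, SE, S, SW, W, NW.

SW

Three-point gradient (reference OW-A): Δ to OW-B = (-120, -25, -0.22), Δ to OW-C = (35, 10, +0.07).
∂h/∂x = +0.001385, ∂h/∂y = +0.002154 (det = -325).
Flow = −∇h = (-0.001385 east, -0.002154 north), which points southwest.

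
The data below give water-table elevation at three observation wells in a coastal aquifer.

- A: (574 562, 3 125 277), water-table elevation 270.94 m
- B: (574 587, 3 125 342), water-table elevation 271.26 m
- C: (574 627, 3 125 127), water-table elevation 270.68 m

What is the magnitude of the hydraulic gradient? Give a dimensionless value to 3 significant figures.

0.00519

Taking A as reference: B−A = (25, 65, +0.32); C−A = (65, -150, -0.26).
Determinant of the coordinate differences = 25·(-150) − 65·65 = -7975.
∂h/∂x = [(+0.32)·(-150) − (-0.26)·65] / -7975 = +0.003900
∂h/∂y = [25·(-0.26) − 65·(+0.32)] / -7975 = +0.003423
|∇h| = √(0.003900² + 0.003423²) = 0.005189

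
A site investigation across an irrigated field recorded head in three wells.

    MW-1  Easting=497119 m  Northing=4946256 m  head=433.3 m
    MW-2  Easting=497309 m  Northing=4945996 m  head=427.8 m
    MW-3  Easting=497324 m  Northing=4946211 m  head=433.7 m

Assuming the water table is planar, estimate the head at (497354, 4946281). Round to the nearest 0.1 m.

435.8 m

Three-point gradient (reference MW-1): Δ to MW-2 = (190, -260, -5.5), Δ to MW-3 = (205, -45, +0.4).
∂h/∂x = +0.007855, ∂h/∂y = +0.02689 (det = 44750).
h(497354, 4946281) = 433.3 + (+0.007855)·(235) + (+0.02689)·(25) = 433.3 +1.846 +0.672 = 435.818 m.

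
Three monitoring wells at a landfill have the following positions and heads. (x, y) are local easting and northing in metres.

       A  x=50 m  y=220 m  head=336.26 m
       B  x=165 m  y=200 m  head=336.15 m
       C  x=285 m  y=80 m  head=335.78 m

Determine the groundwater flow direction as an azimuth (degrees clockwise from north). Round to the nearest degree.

Differences from A: to B (Δx, Δy, Δh) = (115, -20, -0.11); to C = (235, -140, -0.48).
Solve a·Δx + b·Δy = Δh: det = 115·(-140) − 235·(-20) = -11400.
∂h/∂x = [(-0.11)·(-140) − (-0.48)·(-20)] / -11400 = -0.0005088
∂h/∂y = [115·(-0.48) − 235·(-0.11)] / -11400 = +0.002575
Flow direction (−∇h) has components (+0.0005088 E, -0.002575 N).
Azimuth = atan2(E, N) = atan2(+0.0005088, -0.002575) = 168.8° ≈ 169°.

169°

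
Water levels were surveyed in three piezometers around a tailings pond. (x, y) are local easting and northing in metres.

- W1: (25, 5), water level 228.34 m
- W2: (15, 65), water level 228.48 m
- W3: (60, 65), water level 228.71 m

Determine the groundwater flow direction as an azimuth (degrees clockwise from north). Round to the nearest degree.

238°

Three-point gradient (reference W1): Δ to W2 = (-10, 60, +0.14), Δ to W3 = (35, 60, +0.37).
∂h/∂x = +0.005111, ∂h/∂y = +0.003185 (det = -2700).
Flow direction (−∇h) has components (-0.005111 E, -0.003185 N).
Azimuth = atan2(E, N) = atan2(-0.005111, -0.003185) = 238.1° ≈ 238°.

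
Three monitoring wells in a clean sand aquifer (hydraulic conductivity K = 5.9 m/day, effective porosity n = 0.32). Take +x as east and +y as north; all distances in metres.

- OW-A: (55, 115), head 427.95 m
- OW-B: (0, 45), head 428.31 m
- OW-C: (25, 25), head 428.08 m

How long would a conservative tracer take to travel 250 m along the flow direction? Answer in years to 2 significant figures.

4.5 years

Differences from OW-A: to OW-B (Δx, Δy, Δh) = (-55, -70, +0.36); to OW-C = (-30, -90, +0.13).
Solve a·Δx + b·Δy = Δh: det = (-55)·(-90) − (-30)·(-70) = 2850.
∂h/∂x = [(+0.36)·(-90) − (+0.13)·(-70)] / 2850 = -0.008175
∂h/∂y = [(-55)·(+0.13) − (-30)·(+0.36)] / 2850 = +0.001281
|∇h| = √(-0.008175² + 0.001281²) = 0.008275
Seepage velocity v = K·i/n = 5.9 × 0.008275 / 0.32 = 0.1526 m/day.
t = 250 / 0.1526 = 1638 days = 4.48 years.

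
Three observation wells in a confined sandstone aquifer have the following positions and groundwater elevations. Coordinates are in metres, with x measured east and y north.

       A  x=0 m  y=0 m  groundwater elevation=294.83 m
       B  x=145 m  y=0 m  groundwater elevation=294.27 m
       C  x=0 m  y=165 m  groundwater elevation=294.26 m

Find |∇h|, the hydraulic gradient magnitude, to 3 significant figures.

0.00518

∂h/∂x = (294.27 − 294.83) / (145 − 0) = -0.003862
∂h/∂y = (294.26 − 294.83) / (165 − 0) = -0.003455
|∇h| = √(-0.003862² + -0.003455²) = 0.005182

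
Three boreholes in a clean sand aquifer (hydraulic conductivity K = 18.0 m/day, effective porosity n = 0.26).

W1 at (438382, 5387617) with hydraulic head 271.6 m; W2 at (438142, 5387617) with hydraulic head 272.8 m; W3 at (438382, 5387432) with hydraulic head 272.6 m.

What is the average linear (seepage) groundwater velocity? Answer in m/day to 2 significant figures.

0.51 m/day

∂h/∂x = (272.8 − 271.6) / (438142 − 438382) = -0.005000
∂h/∂y = (272.6 − 271.6) / (5387432 − 5387617) = -0.005405
|∇h| = √(-0.005000² + -0.005405²) = 0.007363
Seepage velocity v = K·i/n = 18.0 × 0.007363 / 0.26 = 0.5097 m/day.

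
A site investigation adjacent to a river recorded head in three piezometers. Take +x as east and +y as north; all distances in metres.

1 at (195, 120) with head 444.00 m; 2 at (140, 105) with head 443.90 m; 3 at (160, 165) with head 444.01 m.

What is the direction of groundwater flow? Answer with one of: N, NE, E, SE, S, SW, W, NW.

SW

With h = a·x + b·y + c and 1 as origin, the differences give:
  (-55)·a + (-15)·b = -0.10
  (-35)·a + 45·b = +0.01
Eliminate b (×45 and ×(-15), subtract): -3000·a = -4.350 → a = ∂h/∂x = +0.001450
Back-substitute: b = ∂h/∂y = +0.001350.
Flow = −∇h = (-0.001450 east, -0.001350 north), which points southwest.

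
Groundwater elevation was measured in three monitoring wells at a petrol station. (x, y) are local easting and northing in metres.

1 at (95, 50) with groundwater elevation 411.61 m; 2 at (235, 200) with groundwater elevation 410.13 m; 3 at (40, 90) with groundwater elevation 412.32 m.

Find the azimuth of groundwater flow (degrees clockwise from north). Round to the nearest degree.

Taking 1 as reference: 2−1 = (140, 150, -1.48); 3−1 = (-55, 40, +0.71).
Solve a·Δx + b·Δy = Δh: det = 140·40 − (-55)·150 = 13850.
∂h/∂x = [(-1.48)·40 − (+0.71)·150] / 13850 = -0.01196
∂h/∂y = [140·(+0.71) − (-55)·(-1.48)] / 13850 = +0.001300
Flow direction (−∇h) has components (+0.01196 E, -0.001300 N).
Azimuth = atan2(E, N) = atan2(+0.01196, -0.001300) = 96.2° ≈ 096°.

096°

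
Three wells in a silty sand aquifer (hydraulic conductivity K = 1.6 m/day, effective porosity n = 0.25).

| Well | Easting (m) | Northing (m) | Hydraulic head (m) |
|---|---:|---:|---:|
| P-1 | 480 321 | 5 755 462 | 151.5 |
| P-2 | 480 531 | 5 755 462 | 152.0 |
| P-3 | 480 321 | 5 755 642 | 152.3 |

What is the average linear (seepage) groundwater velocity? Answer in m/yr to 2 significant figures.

12 m/yr

∂h/∂x = (152.0 − 151.5) / (480531 − 480321) = +0.002381
∂h/∂y = (152.3 − 151.5) / (5755642 − 5755462) = +0.004444
|∇h| = √(0.002381² + 0.004444²) = 0.005042
Seepage velocity v = K·i/n = 1.6 × 0.005042 / 0.25 = 0.03227 m/day = 11.79 m/yr.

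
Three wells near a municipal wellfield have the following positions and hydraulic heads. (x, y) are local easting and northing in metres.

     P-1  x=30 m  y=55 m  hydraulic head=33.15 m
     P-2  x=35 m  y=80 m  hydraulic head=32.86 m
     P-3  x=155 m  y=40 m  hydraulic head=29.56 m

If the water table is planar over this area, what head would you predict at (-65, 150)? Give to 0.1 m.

35.4 m

Three-point gradient (reference P-1): Δ to P-2 = (5, 25, -0.29), Δ to P-3 = (125, -15, -3.59).
∂h/∂x = -0.02941, ∂h/∂y = -0.005719 (det = -3200).
h(-65, 150) = 33.15 + (-0.02941)·(-95) + (-0.005719)·(95) = 33.15 +2.794 -0.543 = 35.400 m.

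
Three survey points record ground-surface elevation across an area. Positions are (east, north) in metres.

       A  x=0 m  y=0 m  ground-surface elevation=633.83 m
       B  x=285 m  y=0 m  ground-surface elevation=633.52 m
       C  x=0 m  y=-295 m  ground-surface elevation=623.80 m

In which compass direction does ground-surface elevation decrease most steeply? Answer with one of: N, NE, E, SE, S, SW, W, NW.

S

∂z/∂x = (633.52 − 633.83) / (285 − 0) = -0.001088
∂z/∂y = (623.80 − 633.83) / (-295 − 0) = +0.03400
Steepest decrease is along −∇f = (+0.001088 E, -0.03400 N) → south.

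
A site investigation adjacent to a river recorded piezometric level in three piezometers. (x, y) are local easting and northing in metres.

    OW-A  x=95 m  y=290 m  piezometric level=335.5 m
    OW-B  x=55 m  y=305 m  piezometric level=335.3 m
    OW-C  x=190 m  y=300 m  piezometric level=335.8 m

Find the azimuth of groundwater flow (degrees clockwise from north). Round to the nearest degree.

With h = a·x + b·y + c and OW-A as origin, the differences give:
  (-40)·a + 15·b = -0.2
  95·a + 10·b = +0.3
Eliminate b (×10 and ×15, subtract): -1825·a = -6.50 → a = ∂h/∂x = +0.003562
Back-substitute: b = ∂h/∂y = -0.003836.
Flow direction (−∇h) has components (-0.003562 E, +0.003836 N).
Azimuth = atan2(E, N) = atan2(-0.003562, +0.003836) = 317.1° ≈ 317°.

317°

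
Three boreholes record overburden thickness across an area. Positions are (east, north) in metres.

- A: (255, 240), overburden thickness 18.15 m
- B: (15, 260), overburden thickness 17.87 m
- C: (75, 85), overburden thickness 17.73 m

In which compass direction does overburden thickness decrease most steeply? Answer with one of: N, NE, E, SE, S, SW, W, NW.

SW

Taking A as reference: B−A = (-240, 20, -0.28); C−A = (-180, -155, -0.42).
Determinant of the coordinate differences = (-240)·(-155) − (-180)·20 = 40800.
∂d/∂x = [(-0.28)·(-155) − (-0.42)·20] / 40800 = +0.001270
∂d/∂y = [(-240)·(-0.42) − (-180)·(-0.28)] / 40800 = +0.001235
Steepest decrease is along −∇f = (-0.001270 E, -0.001235 N) → southwest.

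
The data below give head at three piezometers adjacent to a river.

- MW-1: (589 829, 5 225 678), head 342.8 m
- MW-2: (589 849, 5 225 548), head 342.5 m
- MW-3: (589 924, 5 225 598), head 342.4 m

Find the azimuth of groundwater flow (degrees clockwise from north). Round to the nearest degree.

Three-point gradient (reference MW-1): Δ to MW-2 = (20, -130, -0.3), Δ to MW-3 = (95, -80, -0.4).
∂h/∂x = -0.002605, ∂h/∂y = +0.001907 (det = 10750).
Flow direction (−∇h) has components (+0.002605 E, -0.001907 N).
Azimuth = atan2(E, N) = atan2(+0.002605, -0.001907) = 126.2° ≈ 126°.

126°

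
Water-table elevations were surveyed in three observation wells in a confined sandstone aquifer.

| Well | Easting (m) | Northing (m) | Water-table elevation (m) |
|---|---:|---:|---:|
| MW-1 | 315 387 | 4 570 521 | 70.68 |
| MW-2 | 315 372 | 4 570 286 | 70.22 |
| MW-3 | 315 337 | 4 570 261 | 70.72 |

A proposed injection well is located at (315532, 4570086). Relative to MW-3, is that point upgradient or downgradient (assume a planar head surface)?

With h = a·x + b·y + c and MW-1 as origin, the differences give:
  (-15)·a + (-235)·b = -0.46
  (-50)·a + (-260)·b = +0.04
Eliminate b (×(-260) and ×(-235), subtract): -7850·a = 129.000 → a = ∂h/∂x = -0.01643
Back-substitute: b = ∂h/∂y = +0.003006.
Head at (315532, 4570086) = 70.68 + (-0.01643)·(145) + (+0.003006)·(-435) = 66.99 m.
That is lower than the 70.72 m at MW-3, so the point is downgradient.

downgradient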